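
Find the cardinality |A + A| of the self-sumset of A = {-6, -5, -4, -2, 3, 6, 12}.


A + A = {a + a' : a, a' ∈ A}; |A| = 7.
General bounds: 2|A| - 1 ≤ |A + A| ≤ |A|(|A|+1)/2, i.e. 13 ≤ |A + A| ≤ 28.
Lower bound 2|A|-1 is attained iff A is an arithmetic progression.
Enumerate sums a + a' for a ≤ a' (symmetric, so this suffices):
a = -6: -6+-6=-12, -6+-5=-11, -6+-4=-10, -6+-2=-8, -6+3=-3, -6+6=0, -6+12=6
a = -5: -5+-5=-10, -5+-4=-9, -5+-2=-7, -5+3=-2, -5+6=1, -5+12=7
a = -4: -4+-4=-8, -4+-2=-6, -4+3=-1, -4+6=2, -4+12=8
a = -2: -2+-2=-4, -2+3=1, -2+6=4, -2+12=10
a = 3: 3+3=6, 3+6=9, 3+12=15
a = 6: 6+6=12, 6+12=18
a = 12: 12+12=24
Distinct sums: {-12, -11, -10, -9, -8, -7, -6, -4, -3, -2, -1, 0, 1, 2, 4, 6, 7, 8, 9, 10, 12, 15, 18, 24}
|A + A| = 24

|A + A| = 24


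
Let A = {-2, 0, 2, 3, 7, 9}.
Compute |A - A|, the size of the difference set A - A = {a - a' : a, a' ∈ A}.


A - A = {a - a' : a, a' ∈ A}; |A| = 6.
Bounds: 2|A|-1 ≤ |A - A| ≤ |A|² - |A| + 1, i.e. 11 ≤ |A - A| ≤ 31.
Note: 0 ∈ A - A always (from a - a). The set is symmetric: if d ∈ A - A then -d ∈ A - A.
Enumerate nonzero differences d = a - a' with a > a' (then include -d):
Positive differences: {1, 2, 3, 4, 5, 6, 7, 9, 11}
Full difference set: {0} ∪ (positive diffs) ∪ (negative diffs).
|A - A| = 1 + 2·9 = 19 (matches direct enumeration: 19).

|A - A| = 19


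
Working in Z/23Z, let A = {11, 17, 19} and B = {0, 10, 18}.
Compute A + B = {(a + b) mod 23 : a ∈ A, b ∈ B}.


Work in Z/23Z: reduce every sum a + b modulo 23.
Enumerate all 9 pairs:
a = 11: 11+0=11, 11+10=21, 11+18=6
a = 17: 17+0=17, 17+10=4, 17+18=12
a = 19: 19+0=19, 19+10=6, 19+18=14
Distinct residues collected: {4, 6, 11, 12, 14, 17, 19, 21}
|A + B| = 8 (out of 23 total residues).

A + B = {4, 6, 11, 12, 14, 17, 19, 21}


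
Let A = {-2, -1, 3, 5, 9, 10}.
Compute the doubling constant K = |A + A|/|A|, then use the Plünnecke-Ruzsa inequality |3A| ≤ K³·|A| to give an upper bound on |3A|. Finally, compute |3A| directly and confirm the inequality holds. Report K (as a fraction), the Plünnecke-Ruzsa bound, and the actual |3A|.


|A| = 6.
Step 1: Compute A + A by enumerating all 36 pairs.
A + A = {-4, -3, -2, 1, 2, 3, 4, 6, 7, 8, 9, 10, 12, 13, 14, 15, 18, 19, 20}, so |A + A| = 19.
Step 2: Doubling constant K = |A + A|/|A| = 19/6 = 19/6 ≈ 3.1667.
Step 3: Plünnecke-Ruzsa gives |3A| ≤ K³·|A| = (3.1667)³ · 6 ≈ 190.5278.
Step 4: Compute 3A = A + A + A directly by enumerating all triples (a,b,c) ∈ A³; |3A| = 35.
Step 5: Check 35 ≤ 190.5278? Yes ✓.

K = 19/6, Plünnecke-Ruzsa bound K³|A| ≈ 190.5278, |3A| = 35, inequality holds.


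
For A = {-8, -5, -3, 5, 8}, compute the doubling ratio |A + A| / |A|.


|A| = 5.
Compute A + A by enumerating all 25 pairs.
A + A = {-16, -13, -11, -10, -8, -6, -3, 0, 2, 3, 5, 10, 13, 16}, so |A + A| = 14.
K = |A + A| / |A| = 14/5 (already in lowest terms) ≈ 2.8000.
Reference: AP of size 5 gives K = 9/5 ≈ 1.8000; a fully generic set of size 5 gives K ≈ 3.0000.

|A| = 5, |A + A| = 14, K = 14/5.


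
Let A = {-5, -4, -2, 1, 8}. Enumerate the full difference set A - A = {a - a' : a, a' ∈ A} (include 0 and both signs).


A - A = {a - a' : a, a' ∈ A}.
Compute a - a' for each ordered pair (a, a'):
a = -5: -5--5=0, -5--4=-1, -5--2=-3, -5-1=-6, -5-8=-13
a = -4: -4--5=1, -4--4=0, -4--2=-2, -4-1=-5, -4-8=-12
a = -2: -2--5=3, -2--4=2, -2--2=0, -2-1=-3, -2-8=-10
a = 1: 1--5=6, 1--4=5, 1--2=3, 1-1=0, 1-8=-7
a = 8: 8--5=13, 8--4=12, 8--2=10, 8-1=7, 8-8=0
Collecting distinct values (and noting 0 appears from a-a):
A - A = {-13, -12, -10, -7, -6, -5, -3, -2, -1, 0, 1, 2, 3, 5, 6, 7, 10, 12, 13}
|A - A| = 19

A - A = {-13, -12, -10, -7, -6, -5, -3, -2, -1, 0, 1, 2, 3, 5, 6, 7, 10, 12, 13}


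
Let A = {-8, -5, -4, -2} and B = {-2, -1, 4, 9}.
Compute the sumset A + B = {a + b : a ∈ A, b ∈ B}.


A + B = {a + b : a ∈ A, b ∈ B}.
Enumerate all |A|·|B| = 4·4 = 16 pairs (a, b) and collect distinct sums.
a = -8: -8+-2=-10, -8+-1=-9, -8+4=-4, -8+9=1
a = -5: -5+-2=-7, -5+-1=-6, -5+4=-1, -5+9=4
a = -4: -4+-2=-6, -4+-1=-5, -4+4=0, -4+9=5
a = -2: -2+-2=-4, -2+-1=-3, -2+4=2, -2+9=7
Collecting distinct sums: A + B = {-10, -9, -7, -6, -5, -4, -3, -1, 0, 1, 2, 4, 5, 7}
|A + B| = 14

A + B = {-10, -9, -7, -6, -5, -4, -3, -1, 0, 1, 2, 4, 5, 7}


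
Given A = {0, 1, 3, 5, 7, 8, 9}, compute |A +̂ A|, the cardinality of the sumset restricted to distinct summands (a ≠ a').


Restricted sumset: A +̂ A = {a + a' : a ∈ A, a' ∈ A, a ≠ a'}.
Equivalently, take A + A and drop any sum 2a that is achievable ONLY as a + a for a ∈ A (i.e. sums representable only with equal summands).
Enumerate pairs (a, a') with a < a' (symmetric, so each unordered pair gives one sum; this covers all a ≠ a'):
  0 + 1 = 1
  0 + 3 = 3
  0 + 5 = 5
  0 + 7 = 7
  0 + 8 = 8
  0 + 9 = 9
  1 + 3 = 4
  1 + 5 = 6
  1 + 7 = 8
  1 + 8 = 9
  1 + 9 = 10
  3 + 5 = 8
  3 + 7 = 10
  3 + 8 = 11
  3 + 9 = 12
  5 + 7 = 12
  5 + 8 = 13
  5 + 9 = 14
  7 + 8 = 15
  7 + 9 = 16
  8 + 9 = 17
Collected distinct sums: {1, 3, 4, 5, 6, 7, 8, 9, 10, 11, 12, 13, 14, 15, 16, 17}
|A +̂ A| = 16
(Reference bound: |A +̂ A| ≥ 2|A| - 3 for |A| ≥ 2, with |A| = 7 giving ≥ 11.)

|A +̂ A| = 16


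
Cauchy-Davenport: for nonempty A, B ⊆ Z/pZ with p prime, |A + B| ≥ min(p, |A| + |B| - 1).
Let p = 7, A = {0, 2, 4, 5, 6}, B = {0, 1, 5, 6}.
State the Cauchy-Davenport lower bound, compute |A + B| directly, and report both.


Cauchy-Davenport: |A + B| ≥ min(p, |A| + |B| - 1) for A, B nonempty in Z/pZ.
|A| = 5, |B| = 4, p = 7.
CD lower bound = min(7, 5 + 4 - 1) = min(7, 8) = 7.
Compute A + B mod 7 directly:
a = 0: 0+0=0, 0+1=1, 0+5=5, 0+6=6
a = 2: 2+0=2, 2+1=3, 2+5=0, 2+6=1
a = 4: 4+0=4, 4+1=5, 4+5=2, 4+6=3
a = 5: 5+0=5, 5+1=6, 5+5=3, 5+6=4
a = 6: 6+0=6, 6+1=0, 6+5=4, 6+6=5
A + B = {0, 1, 2, 3, 4, 5, 6}, so |A + B| = 7.
Verify: 7 ≥ 7? Yes ✓.

CD lower bound = 7, actual |A + B| = 7.


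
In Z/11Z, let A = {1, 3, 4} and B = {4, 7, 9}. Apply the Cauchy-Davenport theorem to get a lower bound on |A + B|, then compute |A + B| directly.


Cauchy-Davenport: |A + B| ≥ min(p, |A| + |B| - 1) for A, B nonempty in Z/pZ.
|A| = 3, |B| = 3, p = 11.
CD lower bound = min(11, 3 + 3 - 1) = min(11, 5) = 5.
Compute A + B mod 11 directly:
a = 1: 1+4=5, 1+7=8, 1+9=10
a = 3: 3+4=7, 3+7=10, 3+9=1
a = 4: 4+4=8, 4+7=0, 4+9=2
A + B = {0, 1, 2, 5, 7, 8, 10}, so |A + B| = 7.
Verify: 7 ≥ 5? Yes ✓.

CD lower bound = 5, actual |A + B| = 7.


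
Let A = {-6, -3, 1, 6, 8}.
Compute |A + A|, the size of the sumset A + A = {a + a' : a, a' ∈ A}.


A + A = {a + a' : a, a' ∈ A}; |A| = 5.
General bounds: 2|A| - 1 ≤ |A + A| ≤ |A|(|A|+1)/2, i.e. 9 ≤ |A + A| ≤ 15.
Lower bound 2|A|-1 is attained iff A is an arithmetic progression.
Enumerate sums a + a' for a ≤ a' (symmetric, so this suffices):
a = -6: -6+-6=-12, -6+-3=-9, -6+1=-5, -6+6=0, -6+8=2
a = -3: -3+-3=-6, -3+1=-2, -3+6=3, -3+8=5
a = 1: 1+1=2, 1+6=7, 1+8=9
a = 6: 6+6=12, 6+8=14
a = 8: 8+8=16
Distinct sums: {-12, -9, -6, -5, -2, 0, 2, 3, 5, 7, 9, 12, 14, 16}
|A + A| = 14

|A + A| = 14


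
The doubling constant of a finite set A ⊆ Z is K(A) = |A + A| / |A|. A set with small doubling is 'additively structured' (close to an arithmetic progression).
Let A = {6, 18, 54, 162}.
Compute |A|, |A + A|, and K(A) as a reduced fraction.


|A| = 4.
Compute A + A by enumerating all 16 pairs.
A + A = {12, 24, 36, 60, 72, 108, 168, 180, 216, 324}, so |A + A| = 10.
K = |A + A| / |A| = 10/4 = 5/2 ≈ 2.5000.
Reference: AP of size 4 gives K = 7/4 ≈ 1.7500; a fully generic set of size 4 gives K ≈ 2.5000.

|A| = 4, |A + A| = 10, K = 10/4 = 5/2.


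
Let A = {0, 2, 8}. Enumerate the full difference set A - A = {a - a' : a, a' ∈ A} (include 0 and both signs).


A - A = {a - a' : a, a' ∈ A}.
Compute a - a' for each ordered pair (a, a'):
a = 0: 0-0=0, 0-2=-2, 0-8=-8
a = 2: 2-0=2, 2-2=0, 2-8=-6
a = 8: 8-0=8, 8-2=6, 8-8=0
Collecting distinct values (and noting 0 appears from a-a):
A - A = {-8, -6, -2, 0, 2, 6, 8}
|A - A| = 7

A - A = {-8, -6, -2, 0, 2, 6, 8}


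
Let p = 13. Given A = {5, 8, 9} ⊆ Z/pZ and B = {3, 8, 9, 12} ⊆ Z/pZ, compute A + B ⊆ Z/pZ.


Work in Z/13Z: reduce every sum a + b modulo 13.
Enumerate all 12 pairs:
a = 5: 5+3=8, 5+8=0, 5+9=1, 5+12=4
a = 8: 8+3=11, 8+8=3, 8+9=4, 8+12=7
a = 9: 9+3=12, 9+8=4, 9+9=5, 9+12=8
Distinct residues collected: {0, 1, 3, 4, 5, 7, 8, 11, 12}
|A + B| = 9 (out of 13 total residues).

A + B = {0, 1, 3, 4, 5, 7, 8, 11, 12}


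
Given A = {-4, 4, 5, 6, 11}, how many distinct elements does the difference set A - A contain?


A - A = {a - a' : a, a' ∈ A}; |A| = 5.
Bounds: 2|A|-1 ≤ |A - A| ≤ |A|² - |A| + 1, i.e. 9 ≤ |A - A| ≤ 21.
Note: 0 ∈ A - A always (from a - a). The set is symmetric: if d ∈ A - A then -d ∈ A - A.
Enumerate nonzero differences d = a - a' with a > a' (then include -d):
Positive differences: {1, 2, 5, 6, 7, 8, 9, 10, 15}
Full difference set: {0} ∪ (positive diffs) ∪ (negative diffs).
|A - A| = 1 + 2·9 = 19 (matches direct enumeration: 19).

|A - A| = 19


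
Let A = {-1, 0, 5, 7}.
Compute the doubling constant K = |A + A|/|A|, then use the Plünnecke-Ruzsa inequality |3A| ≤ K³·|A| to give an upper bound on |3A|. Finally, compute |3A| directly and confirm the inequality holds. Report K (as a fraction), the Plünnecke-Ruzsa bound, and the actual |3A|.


|A| = 4.
Step 1: Compute A + A by enumerating all 16 pairs.
A + A = {-2, -1, 0, 4, 5, 6, 7, 10, 12, 14}, so |A + A| = 10.
Step 2: Doubling constant K = |A + A|/|A| = 10/4 = 10/4 ≈ 2.5000.
Step 3: Plünnecke-Ruzsa gives |3A| ≤ K³·|A| = (2.5000)³ · 4 ≈ 62.5000.
Step 4: Compute 3A = A + A + A directly by enumerating all triples (a,b,c) ∈ A³; |3A| = 19.
Step 5: Check 19 ≤ 62.5000? Yes ✓.

K = 10/4, Plünnecke-Ruzsa bound K³|A| ≈ 62.5000, |3A| = 19, inequality holds.


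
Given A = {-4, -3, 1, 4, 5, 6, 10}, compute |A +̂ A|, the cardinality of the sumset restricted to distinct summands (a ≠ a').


Restricted sumset: A +̂ A = {a + a' : a ∈ A, a' ∈ A, a ≠ a'}.
Equivalently, take A + A and drop any sum 2a that is achievable ONLY as a + a for a ∈ A (i.e. sums representable only with equal summands).
Enumerate pairs (a, a') with a < a' (symmetric, so each unordered pair gives one sum; this covers all a ≠ a'):
  -4 + -3 = -7
  -4 + 1 = -3
  -4 + 4 = 0
  -4 + 5 = 1
  -4 + 6 = 2
  -4 + 10 = 6
  -3 + 1 = -2
  -3 + 4 = 1
  -3 + 5 = 2
  -3 + 6 = 3
  -3 + 10 = 7
  1 + 4 = 5
  1 + 5 = 6
  1 + 6 = 7
  1 + 10 = 11
  4 + 5 = 9
  4 + 6 = 10
  4 + 10 = 14
  5 + 6 = 11
  5 + 10 = 15
  6 + 10 = 16
Collected distinct sums: {-7, -3, -2, 0, 1, 2, 3, 5, 6, 7, 9, 10, 11, 14, 15, 16}
|A +̂ A| = 16
(Reference bound: |A +̂ A| ≥ 2|A| - 3 for |A| ≥ 2, with |A| = 7 giving ≥ 11.)

|A +̂ A| = 16


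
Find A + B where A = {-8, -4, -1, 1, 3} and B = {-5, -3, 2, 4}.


A + B = {a + b : a ∈ A, b ∈ B}.
Enumerate all |A|·|B| = 5·4 = 20 pairs (a, b) and collect distinct sums.
a = -8: -8+-5=-13, -8+-3=-11, -8+2=-6, -8+4=-4
a = -4: -4+-5=-9, -4+-3=-7, -4+2=-2, -4+4=0
a = -1: -1+-5=-6, -1+-3=-4, -1+2=1, -1+4=3
a = 1: 1+-5=-4, 1+-3=-2, 1+2=3, 1+4=5
a = 3: 3+-5=-2, 3+-3=0, 3+2=5, 3+4=7
Collecting distinct sums: A + B = {-13, -11, -9, -7, -6, -4, -2, 0, 1, 3, 5, 7}
|A + B| = 12

A + B = {-13, -11, -9, -7, -6, -4, -2, 0, 1, 3, 5, 7}


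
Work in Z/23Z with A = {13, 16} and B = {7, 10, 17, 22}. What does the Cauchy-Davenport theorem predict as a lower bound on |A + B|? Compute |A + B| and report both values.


Cauchy-Davenport: |A + B| ≥ min(p, |A| + |B| - 1) for A, B nonempty in Z/pZ.
|A| = 2, |B| = 4, p = 23.
CD lower bound = min(23, 2 + 4 - 1) = min(23, 5) = 5.
Compute A + B mod 23 directly:
a = 13: 13+7=20, 13+10=0, 13+17=7, 13+22=12
a = 16: 16+7=0, 16+10=3, 16+17=10, 16+22=15
A + B = {0, 3, 7, 10, 12, 15, 20}, so |A + B| = 7.
Verify: 7 ≥ 5? Yes ✓.

CD lower bound = 5, actual |A + B| = 7.


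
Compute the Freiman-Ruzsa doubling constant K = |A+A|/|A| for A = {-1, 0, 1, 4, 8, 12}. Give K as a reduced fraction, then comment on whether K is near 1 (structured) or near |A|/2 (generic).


|A| = 6.
Compute A + A by enumerating all 36 pairs.
A + A = {-2, -1, 0, 1, 2, 3, 4, 5, 7, 8, 9, 11, 12, 13, 16, 20, 24}, so |A + A| = 17.
K = |A + A| / |A| = 17/6 (already in lowest terms) ≈ 2.8333.
Reference: AP of size 6 gives K = 11/6 ≈ 1.8333; a fully generic set of size 6 gives K ≈ 3.5000.

|A| = 6, |A + A| = 17, K = 17/6.


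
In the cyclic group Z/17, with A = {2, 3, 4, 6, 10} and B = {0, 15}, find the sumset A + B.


Work in Z/17Z: reduce every sum a + b modulo 17.
Enumerate all 10 pairs:
a = 2: 2+0=2, 2+15=0
a = 3: 3+0=3, 3+15=1
a = 4: 4+0=4, 4+15=2
a = 6: 6+0=6, 6+15=4
a = 10: 10+0=10, 10+15=8
Distinct residues collected: {0, 1, 2, 3, 4, 6, 8, 10}
|A + B| = 8 (out of 17 total residues).

A + B = {0, 1, 2, 3, 4, 6, 8, 10}


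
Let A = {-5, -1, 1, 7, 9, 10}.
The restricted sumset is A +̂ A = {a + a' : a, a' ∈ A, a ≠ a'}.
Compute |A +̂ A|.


Restricted sumset: A +̂ A = {a + a' : a ∈ A, a' ∈ A, a ≠ a'}.
Equivalently, take A + A and drop any sum 2a that is achievable ONLY as a + a for a ∈ A (i.e. sums representable only with equal summands).
Enumerate pairs (a, a') with a < a' (symmetric, so each unordered pair gives one sum; this covers all a ≠ a'):
  -5 + -1 = -6
  -5 + 1 = -4
  -5 + 7 = 2
  -5 + 9 = 4
  -5 + 10 = 5
  -1 + 1 = 0
  -1 + 7 = 6
  -1 + 9 = 8
  -1 + 10 = 9
  1 + 7 = 8
  1 + 9 = 10
  1 + 10 = 11
  7 + 9 = 16
  7 + 10 = 17
  9 + 10 = 19
Collected distinct sums: {-6, -4, 0, 2, 4, 5, 6, 8, 9, 10, 11, 16, 17, 19}
|A +̂ A| = 14
(Reference bound: |A +̂ A| ≥ 2|A| - 3 for |A| ≥ 2, with |A| = 6 giving ≥ 9.)

|A +̂ A| = 14


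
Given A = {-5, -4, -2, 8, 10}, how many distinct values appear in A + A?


A + A = {a + a' : a, a' ∈ A}; |A| = 5.
General bounds: 2|A| - 1 ≤ |A + A| ≤ |A|(|A|+1)/2, i.e. 9 ≤ |A + A| ≤ 15.
Lower bound 2|A|-1 is attained iff A is an arithmetic progression.
Enumerate sums a + a' for a ≤ a' (symmetric, so this suffices):
a = -5: -5+-5=-10, -5+-4=-9, -5+-2=-7, -5+8=3, -5+10=5
a = -4: -4+-4=-8, -4+-2=-6, -4+8=4, -4+10=6
a = -2: -2+-2=-4, -2+8=6, -2+10=8
a = 8: 8+8=16, 8+10=18
a = 10: 10+10=20
Distinct sums: {-10, -9, -8, -7, -6, -4, 3, 4, 5, 6, 8, 16, 18, 20}
|A + A| = 14

|A + A| = 14


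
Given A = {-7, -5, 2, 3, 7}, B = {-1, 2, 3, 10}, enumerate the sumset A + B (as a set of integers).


A + B = {a + b : a ∈ A, b ∈ B}.
Enumerate all |A|·|B| = 5·4 = 20 pairs (a, b) and collect distinct sums.
a = -7: -7+-1=-8, -7+2=-5, -7+3=-4, -7+10=3
a = -5: -5+-1=-6, -5+2=-3, -5+3=-2, -5+10=5
a = 2: 2+-1=1, 2+2=4, 2+3=5, 2+10=12
a = 3: 3+-1=2, 3+2=5, 3+3=6, 3+10=13
a = 7: 7+-1=6, 7+2=9, 7+3=10, 7+10=17
Collecting distinct sums: A + B = {-8, -6, -5, -4, -3, -2, 1, 2, 3, 4, 5, 6, 9, 10, 12, 13, 17}
|A + B| = 17

A + B = {-8, -6, -5, -4, -3, -2, 1, 2, 3, 4, 5, 6, 9, 10, 12, 13, 17}


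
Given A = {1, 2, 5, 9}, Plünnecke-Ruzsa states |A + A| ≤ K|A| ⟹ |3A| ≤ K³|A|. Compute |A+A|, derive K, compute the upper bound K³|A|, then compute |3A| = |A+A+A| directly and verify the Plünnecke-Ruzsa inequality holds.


|A| = 4.
Step 1: Compute A + A by enumerating all 16 pairs.
A + A = {2, 3, 4, 6, 7, 10, 11, 14, 18}, so |A + A| = 9.
Step 2: Doubling constant K = |A + A|/|A| = 9/4 = 9/4 ≈ 2.2500.
Step 3: Plünnecke-Ruzsa gives |3A| ≤ K³·|A| = (2.2500)³ · 4 ≈ 45.5625.
Step 4: Compute 3A = A + A + A directly by enumerating all triples (a,b,c) ∈ A³; |3A| = 16.
Step 5: Check 16 ≤ 45.5625? Yes ✓.

K = 9/4, Plünnecke-Ruzsa bound K³|A| ≈ 45.5625, |3A| = 16, inequality holds.


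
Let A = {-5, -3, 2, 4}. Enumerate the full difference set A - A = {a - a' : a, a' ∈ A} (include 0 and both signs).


A - A = {a - a' : a, a' ∈ A}.
Compute a - a' for each ordered pair (a, a'):
a = -5: -5--5=0, -5--3=-2, -5-2=-7, -5-4=-9
a = -3: -3--5=2, -3--3=0, -3-2=-5, -3-4=-7
a = 2: 2--5=7, 2--3=5, 2-2=0, 2-4=-2
a = 4: 4--5=9, 4--3=7, 4-2=2, 4-4=0
Collecting distinct values (and noting 0 appears from a-a):
A - A = {-9, -7, -5, -2, 0, 2, 5, 7, 9}
|A - A| = 9

A - A = {-9, -7, -5, -2, 0, 2, 5, 7, 9}


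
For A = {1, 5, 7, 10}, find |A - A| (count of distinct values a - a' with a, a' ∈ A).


A - A = {a - a' : a, a' ∈ A}; |A| = 4.
Bounds: 2|A|-1 ≤ |A - A| ≤ |A|² - |A| + 1, i.e. 7 ≤ |A - A| ≤ 13.
Note: 0 ∈ A - A always (from a - a). The set is symmetric: if d ∈ A - A then -d ∈ A - A.
Enumerate nonzero differences d = a - a' with a > a' (then include -d):
Positive differences: {2, 3, 4, 5, 6, 9}
Full difference set: {0} ∪ (positive diffs) ∪ (negative diffs).
|A - A| = 1 + 2·6 = 13 (matches direct enumeration: 13).

|A - A| = 13


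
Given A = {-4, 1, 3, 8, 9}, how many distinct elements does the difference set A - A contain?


A - A = {a - a' : a, a' ∈ A}; |A| = 5.
Bounds: 2|A|-1 ≤ |A - A| ≤ |A|² - |A| + 1, i.e. 9 ≤ |A - A| ≤ 21.
Note: 0 ∈ A - A always (from a - a). The set is symmetric: if d ∈ A - A then -d ∈ A - A.
Enumerate nonzero differences d = a - a' with a > a' (then include -d):
Positive differences: {1, 2, 5, 6, 7, 8, 12, 13}
Full difference set: {0} ∪ (positive diffs) ∪ (negative diffs).
|A - A| = 1 + 2·8 = 17 (matches direct enumeration: 17).

|A - A| = 17


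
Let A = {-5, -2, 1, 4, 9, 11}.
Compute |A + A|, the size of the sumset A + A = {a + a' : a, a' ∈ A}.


A + A = {a + a' : a, a' ∈ A}; |A| = 6.
General bounds: 2|A| - 1 ≤ |A + A| ≤ |A|(|A|+1)/2, i.e. 11 ≤ |A + A| ≤ 21.
Lower bound 2|A|-1 is attained iff A is an arithmetic progression.
Enumerate sums a + a' for a ≤ a' (symmetric, so this suffices):
a = -5: -5+-5=-10, -5+-2=-7, -5+1=-4, -5+4=-1, -5+9=4, -5+11=6
a = -2: -2+-2=-4, -2+1=-1, -2+4=2, -2+9=7, -2+11=9
a = 1: 1+1=2, 1+4=5, 1+9=10, 1+11=12
a = 4: 4+4=8, 4+9=13, 4+11=15
a = 9: 9+9=18, 9+11=20
a = 11: 11+11=22
Distinct sums: {-10, -7, -4, -1, 2, 4, 5, 6, 7, 8, 9, 10, 12, 13, 15, 18, 20, 22}
|A + A| = 18

|A + A| = 18


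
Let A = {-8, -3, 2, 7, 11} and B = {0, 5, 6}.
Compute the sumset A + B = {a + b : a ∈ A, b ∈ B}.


A + B = {a + b : a ∈ A, b ∈ B}.
Enumerate all |A|·|B| = 5·3 = 15 pairs (a, b) and collect distinct sums.
a = -8: -8+0=-8, -8+5=-3, -8+6=-2
a = -3: -3+0=-3, -3+5=2, -3+6=3
a = 2: 2+0=2, 2+5=7, 2+6=8
a = 7: 7+0=7, 7+5=12, 7+6=13
a = 11: 11+0=11, 11+5=16, 11+6=17
Collecting distinct sums: A + B = {-8, -3, -2, 2, 3, 7, 8, 11, 12, 13, 16, 17}
|A + B| = 12

A + B = {-8, -3, -2, 2, 3, 7, 8, 11, 12, 13, 16, 17}


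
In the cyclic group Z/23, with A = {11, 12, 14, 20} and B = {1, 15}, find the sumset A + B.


Work in Z/23Z: reduce every sum a + b modulo 23.
Enumerate all 8 pairs:
a = 11: 11+1=12, 11+15=3
a = 12: 12+1=13, 12+15=4
a = 14: 14+1=15, 14+15=6
a = 20: 20+1=21, 20+15=12
Distinct residues collected: {3, 4, 6, 12, 13, 15, 21}
|A + B| = 7 (out of 23 total residues).

A + B = {3, 4, 6, 12, 13, 15, 21}


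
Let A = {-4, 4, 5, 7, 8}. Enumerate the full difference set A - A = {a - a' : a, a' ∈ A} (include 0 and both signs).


A - A = {a - a' : a, a' ∈ A}.
Compute a - a' for each ordered pair (a, a'):
a = -4: -4--4=0, -4-4=-8, -4-5=-9, -4-7=-11, -4-8=-12
a = 4: 4--4=8, 4-4=0, 4-5=-1, 4-7=-3, 4-8=-4
a = 5: 5--4=9, 5-4=1, 5-5=0, 5-7=-2, 5-8=-3
a = 7: 7--4=11, 7-4=3, 7-5=2, 7-7=0, 7-8=-1
a = 8: 8--4=12, 8-4=4, 8-5=3, 8-7=1, 8-8=0
Collecting distinct values (and noting 0 appears from a-a):
A - A = {-12, -11, -9, -8, -4, -3, -2, -1, 0, 1, 2, 3, 4, 8, 9, 11, 12}
|A - A| = 17

A - A = {-12, -11, -9, -8, -4, -3, -2, -1, 0, 1, 2, 3, 4, 8, 9, 11, 12}


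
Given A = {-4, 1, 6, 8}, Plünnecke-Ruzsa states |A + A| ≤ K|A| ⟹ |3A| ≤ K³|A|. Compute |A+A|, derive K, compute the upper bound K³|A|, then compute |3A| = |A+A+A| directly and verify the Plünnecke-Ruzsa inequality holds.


|A| = 4.
Step 1: Compute A + A by enumerating all 16 pairs.
A + A = {-8, -3, 2, 4, 7, 9, 12, 14, 16}, so |A + A| = 9.
Step 2: Doubling constant K = |A + A|/|A| = 9/4 = 9/4 ≈ 2.2500.
Step 3: Plünnecke-Ruzsa gives |3A| ≤ K³·|A| = (2.2500)³ · 4 ≈ 45.5625.
Step 4: Compute 3A = A + A + A directly by enumerating all triples (a,b,c) ∈ A³; |3A| = 16.
Step 5: Check 16 ≤ 45.5625? Yes ✓.

K = 9/4, Plünnecke-Ruzsa bound K³|A| ≈ 45.5625, |3A| = 16, inequality holds.


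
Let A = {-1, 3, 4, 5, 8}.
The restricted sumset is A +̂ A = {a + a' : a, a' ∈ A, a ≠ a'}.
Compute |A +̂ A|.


Restricted sumset: A +̂ A = {a + a' : a ∈ A, a' ∈ A, a ≠ a'}.
Equivalently, take A + A and drop any sum 2a that is achievable ONLY as a + a for a ∈ A (i.e. sums representable only with equal summands).
Enumerate pairs (a, a') with a < a' (symmetric, so each unordered pair gives one sum; this covers all a ≠ a'):
  -1 + 3 = 2
  -1 + 4 = 3
  -1 + 5 = 4
  -1 + 8 = 7
  3 + 4 = 7
  3 + 5 = 8
  3 + 8 = 11
  4 + 5 = 9
  4 + 8 = 12
  5 + 8 = 13
Collected distinct sums: {2, 3, 4, 7, 8, 9, 11, 12, 13}
|A +̂ A| = 9
(Reference bound: |A +̂ A| ≥ 2|A| - 3 for |A| ≥ 2, with |A| = 5 giving ≥ 7.)

|A +̂ A| = 9


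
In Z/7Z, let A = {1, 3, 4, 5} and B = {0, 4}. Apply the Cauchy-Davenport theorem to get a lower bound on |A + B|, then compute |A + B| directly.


Cauchy-Davenport: |A + B| ≥ min(p, |A| + |B| - 1) for A, B nonempty in Z/pZ.
|A| = 4, |B| = 2, p = 7.
CD lower bound = min(7, 4 + 2 - 1) = min(7, 5) = 5.
Compute A + B mod 7 directly:
a = 1: 1+0=1, 1+4=5
a = 3: 3+0=3, 3+4=0
a = 4: 4+0=4, 4+4=1
a = 5: 5+0=5, 5+4=2
A + B = {0, 1, 2, 3, 4, 5}, so |A + B| = 6.
Verify: 6 ≥ 5? Yes ✓.

CD lower bound = 5, actual |A + B| = 6.


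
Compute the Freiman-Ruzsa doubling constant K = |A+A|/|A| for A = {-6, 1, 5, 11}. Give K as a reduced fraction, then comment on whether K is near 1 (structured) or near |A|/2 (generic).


|A| = 4.
Compute A + A by enumerating all 16 pairs.
A + A = {-12, -5, -1, 2, 5, 6, 10, 12, 16, 22}, so |A + A| = 10.
K = |A + A| / |A| = 10/4 = 5/2 ≈ 2.5000.
Reference: AP of size 4 gives K = 7/4 ≈ 1.7500; a fully generic set of size 4 gives K ≈ 2.5000.

|A| = 4, |A + A| = 10, K = 10/4 = 5/2.


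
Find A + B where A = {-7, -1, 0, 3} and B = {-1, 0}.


A + B = {a + b : a ∈ A, b ∈ B}.
Enumerate all |A|·|B| = 4·2 = 8 pairs (a, b) and collect distinct sums.
a = -7: -7+-1=-8, -7+0=-7
a = -1: -1+-1=-2, -1+0=-1
a = 0: 0+-1=-1, 0+0=0
a = 3: 3+-1=2, 3+0=3
Collecting distinct sums: A + B = {-8, -7, -2, -1, 0, 2, 3}
|A + B| = 7

A + B = {-8, -7, -2, -1, 0, 2, 3}


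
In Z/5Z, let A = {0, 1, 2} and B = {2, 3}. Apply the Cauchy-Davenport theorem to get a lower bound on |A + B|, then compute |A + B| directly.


Cauchy-Davenport: |A + B| ≥ min(p, |A| + |B| - 1) for A, B nonempty in Z/pZ.
|A| = 3, |B| = 2, p = 5.
CD lower bound = min(5, 3 + 2 - 1) = min(5, 4) = 4.
Compute A + B mod 5 directly:
a = 0: 0+2=2, 0+3=3
a = 1: 1+2=3, 1+3=4
a = 2: 2+2=4, 2+3=0
A + B = {0, 2, 3, 4}, so |A + B| = 4.
Verify: 4 ≥ 4? Yes ✓.

CD lower bound = 4, actual |A + B| = 4.


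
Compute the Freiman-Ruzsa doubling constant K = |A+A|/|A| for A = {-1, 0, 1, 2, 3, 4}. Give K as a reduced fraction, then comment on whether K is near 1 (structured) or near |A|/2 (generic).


|A| = 6.
Compute A + A by enumerating all 36 pairs.
A + A = {-2, -1, 0, 1, 2, 3, 4, 5, 6, 7, 8}, so |A + A| = 11.
K = |A + A| / |A| = 11/6 (already in lowest terms) ≈ 1.8333.
Reference: AP of size 6 gives K = 11/6 ≈ 1.8333; a fully generic set of size 6 gives K ≈ 3.5000.

|A| = 6, |A + A| = 11, K = 11/6.


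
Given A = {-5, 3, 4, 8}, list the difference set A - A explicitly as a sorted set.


A - A = {a - a' : a, a' ∈ A}.
Compute a - a' for each ordered pair (a, a'):
a = -5: -5--5=0, -5-3=-8, -5-4=-9, -5-8=-13
a = 3: 3--5=8, 3-3=0, 3-4=-1, 3-8=-5
a = 4: 4--5=9, 4-3=1, 4-4=0, 4-8=-4
a = 8: 8--5=13, 8-3=5, 8-4=4, 8-8=0
Collecting distinct values (and noting 0 appears from a-a):
A - A = {-13, -9, -8, -5, -4, -1, 0, 1, 4, 5, 8, 9, 13}
|A - A| = 13

A - A = {-13, -9, -8, -5, -4, -1, 0, 1, 4, 5, 8, 9, 13}


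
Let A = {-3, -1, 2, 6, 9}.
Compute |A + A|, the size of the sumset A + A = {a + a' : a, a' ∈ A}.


A + A = {a + a' : a, a' ∈ A}; |A| = 5.
General bounds: 2|A| - 1 ≤ |A + A| ≤ |A|(|A|+1)/2, i.e. 9 ≤ |A + A| ≤ 15.
Lower bound 2|A|-1 is attained iff A is an arithmetic progression.
Enumerate sums a + a' for a ≤ a' (symmetric, so this suffices):
a = -3: -3+-3=-6, -3+-1=-4, -3+2=-1, -3+6=3, -3+9=6
a = -1: -1+-1=-2, -1+2=1, -1+6=5, -1+9=8
a = 2: 2+2=4, 2+6=8, 2+9=11
a = 6: 6+6=12, 6+9=15
a = 9: 9+9=18
Distinct sums: {-6, -4, -2, -1, 1, 3, 4, 5, 6, 8, 11, 12, 15, 18}
|A + A| = 14

|A + A| = 14


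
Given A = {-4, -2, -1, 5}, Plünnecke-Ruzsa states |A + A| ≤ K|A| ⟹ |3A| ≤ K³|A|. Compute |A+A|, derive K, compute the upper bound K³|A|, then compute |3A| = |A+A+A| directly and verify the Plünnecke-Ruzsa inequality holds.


|A| = 4.
Step 1: Compute A + A by enumerating all 16 pairs.
A + A = {-8, -6, -5, -4, -3, -2, 1, 3, 4, 10}, so |A + A| = 10.
Step 2: Doubling constant K = |A + A|/|A| = 10/4 = 10/4 ≈ 2.5000.
Step 3: Plünnecke-Ruzsa gives |3A| ≤ K³·|A| = (2.5000)³ · 4 ≈ 62.5000.
Step 4: Compute 3A = A + A + A directly by enumerating all triples (a,b,c) ∈ A³; |3A| = 18.
Step 5: Check 18 ≤ 62.5000? Yes ✓.

K = 10/4, Plünnecke-Ruzsa bound K³|A| ≈ 62.5000, |3A| = 18, inequality holds.


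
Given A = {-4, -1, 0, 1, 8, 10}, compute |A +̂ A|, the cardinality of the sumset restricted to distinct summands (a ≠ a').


Restricted sumset: A +̂ A = {a + a' : a ∈ A, a' ∈ A, a ≠ a'}.
Equivalently, take A + A and drop any sum 2a that is achievable ONLY as a + a for a ∈ A (i.e. sums representable only with equal summands).
Enumerate pairs (a, a') with a < a' (symmetric, so each unordered pair gives one sum; this covers all a ≠ a'):
  -4 + -1 = -5
  -4 + 0 = -4
  -4 + 1 = -3
  -4 + 8 = 4
  -4 + 10 = 6
  -1 + 0 = -1
  -1 + 1 = 0
  -1 + 8 = 7
  -1 + 10 = 9
  0 + 1 = 1
  0 + 8 = 8
  0 + 10 = 10
  1 + 8 = 9
  1 + 10 = 11
  8 + 10 = 18
Collected distinct sums: {-5, -4, -3, -1, 0, 1, 4, 6, 7, 8, 9, 10, 11, 18}
|A +̂ A| = 14
(Reference bound: |A +̂ A| ≥ 2|A| - 3 for |A| ≥ 2, with |A| = 6 giving ≥ 9.)

|A +̂ A| = 14


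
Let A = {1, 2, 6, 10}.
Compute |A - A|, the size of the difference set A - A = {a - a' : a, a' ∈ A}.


A - A = {a - a' : a, a' ∈ A}; |A| = 4.
Bounds: 2|A|-1 ≤ |A - A| ≤ |A|² - |A| + 1, i.e. 7 ≤ |A - A| ≤ 13.
Note: 0 ∈ A - A always (from a - a). The set is symmetric: if d ∈ A - A then -d ∈ A - A.
Enumerate nonzero differences d = a - a' with a > a' (then include -d):
Positive differences: {1, 4, 5, 8, 9}
Full difference set: {0} ∪ (positive diffs) ∪ (negative diffs).
|A - A| = 1 + 2·5 = 11 (matches direct enumeration: 11).

|A - A| = 11


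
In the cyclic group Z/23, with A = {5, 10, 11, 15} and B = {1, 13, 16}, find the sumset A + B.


Work in Z/23Z: reduce every sum a + b modulo 23.
Enumerate all 12 pairs:
a = 5: 5+1=6, 5+13=18, 5+16=21
a = 10: 10+1=11, 10+13=0, 10+16=3
a = 11: 11+1=12, 11+13=1, 11+16=4
a = 15: 15+1=16, 15+13=5, 15+16=8
Distinct residues collected: {0, 1, 3, 4, 5, 6, 8, 11, 12, 16, 18, 21}
|A + B| = 12 (out of 23 total residues).

A + B = {0, 1, 3, 4, 5, 6, 8, 11, 12, 16, 18, 21}


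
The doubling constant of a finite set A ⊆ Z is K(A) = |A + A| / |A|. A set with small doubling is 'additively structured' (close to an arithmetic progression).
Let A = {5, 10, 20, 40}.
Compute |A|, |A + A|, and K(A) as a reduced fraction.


|A| = 4.
Compute A + A by enumerating all 16 pairs.
A + A = {10, 15, 20, 25, 30, 40, 45, 50, 60, 80}, so |A + A| = 10.
K = |A + A| / |A| = 10/4 = 5/2 ≈ 2.5000.
Reference: AP of size 4 gives K = 7/4 ≈ 1.7500; a fully generic set of size 4 gives K ≈ 2.5000.

|A| = 4, |A + A| = 10, K = 10/4 = 5/2.


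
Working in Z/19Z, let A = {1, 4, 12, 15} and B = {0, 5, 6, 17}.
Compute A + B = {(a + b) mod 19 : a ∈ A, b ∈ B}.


Work in Z/19Z: reduce every sum a + b modulo 19.
Enumerate all 16 pairs:
a = 1: 1+0=1, 1+5=6, 1+6=7, 1+17=18
a = 4: 4+0=4, 4+5=9, 4+6=10, 4+17=2
a = 12: 12+0=12, 12+5=17, 12+6=18, 12+17=10
a = 15: 15+0=15, 15+5=1, 15+6=2, 15+17=13
Distinct residues collected: {1, 2, 4, 6, 7, 9, 10, 12, 13, 15, 17, 18}
|A + B| = 12 (out of 19 total residues).

A + B = {1, 2, 4, 6, 7, 9, 10, 12, 13, 15, 17, 18}


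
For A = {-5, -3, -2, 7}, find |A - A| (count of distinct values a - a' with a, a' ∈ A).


A - A = {a - a' : a, a' ∈ A}; |A| = 4.
Bounds: 2|A|-1 ≤ |A - A| ≤ |A|² - |A| + 1, i.e. 7 ≤ |A - A| ≤ 13.
Note: 0 ∈ A - A always (from a - a). The set is symmetric: if d ∈ A - A then -d ∈ A - A.
Enumerate nonzero differences d = a - a' with a > a' (then include -d):
Positive differences: {1, 2, 3, 9, 10, 12}
Full difference set: {0} ∪ (positive diffs) ∪ (negative diffs).
|A - A| = 1 + 2·6 = 13 (matches direct enumeration: 13).

|A - A| = 13


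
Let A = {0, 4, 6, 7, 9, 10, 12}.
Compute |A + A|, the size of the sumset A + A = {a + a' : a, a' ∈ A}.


A + A = {a + a' : a, a' ∈ A}; |A| = 7.
General bounds: 2|A| - 1 ≤ |A + A| ≤ |A|(|A|+1)/2, i.e. 13 ≤ |A + A| ≤ 28.
Lower bound 2|A|-1 is attained iff A is an arithmetic progression.
Enumerate sums a + a' for a ≤ a' (symmetric, so this suffices):
a = 0: 0+0=0, 0+4=4, 0+6=6, 0+7=7, 0+9=9, 0+10=10, 0+12=12
a = 4: 4+4=8, 4+6=10, 4+7=11, 4+9=13, 4+10=14, 4+12=16
a = 6: 6+6=12, 6+7=13, 6+9=15, 6+10=16, 6+12=18
a = 7: 7+7=14, 7+9=16, 7+10=17, 7+12=19
a = 9: 9+9=18, 9+10=19, 9+12=21
a = 10: 10+10=20, 10+12=22
a = 12: 12+12=24
Distinct sums: {0, 4, 6, 7, 8, 9, 10, 11, 12, 13, 14, 15, 16, 17, 18, 19, 20, 21, 22, 24}
|A + A| = 20

|A + A| = 20


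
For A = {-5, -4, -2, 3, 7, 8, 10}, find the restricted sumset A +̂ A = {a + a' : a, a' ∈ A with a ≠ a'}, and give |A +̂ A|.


Restricted sumset: A +̂ A = {a + a' : a ∈ A, a' ∈ A, a ≠ a'}.
Equivalently, take A + A and drop any sum 2a that is achievable ONLY as a + a for a ∈ A (i.e. sums representable only with equal summands).
Enumerate pairs (a, a') with a < a' (symmetric, so each unordered pair gives one sum; this covers all a ≠ a'):
  -5 + -4 = -9
  -5 + -2 = -7
  -5 + 3 = -2
  -5 + 7 = 2
  -5 + 8 = 3
  -5 + 10 = 5
  -4 + -2 = -6
  -4 + 3 = -1
  -4 + 7 = 3
  -4 + 8 = 4
  -4 + 10 = 6
  -2 + 3 = 1
  -2 + 7 = 5
  -2 + 8 = 6
  -2 + 10 = 8
  3 + 7 = 10
  3 + 8 = 11
  3 + 10 = 13
  7 + 8 = 15
  7 + 10 = 17
  8 + 10 = 18
Collected distinct sums: {-9, -7, -6, -2, -1, 1, 2, 3, 4, 5, 6, 8, 10, 11, 13, 15, 17, 18}
|A +̂ A| = 18
(Reference bound: |A +̂ A| ≥ 2|A| - 3 for |A| ≥ 2, with |A| = 7 giving ≥ 11.)

|A +̂ A| = 18


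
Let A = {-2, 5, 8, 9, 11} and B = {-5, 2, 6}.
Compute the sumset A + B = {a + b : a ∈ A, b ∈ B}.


A + B = {a + b : a ∈ A, b ∈ B}.
Enumerate all |A|·|B| = 5·3 = 15 pairs (a, b) and collect distinct sums.
a = -2: -2+-5=-7, -2+2=0, -2+6=4
a = 5: 5+-5=0, 5+2=7, 5+6=11
a = 8: 8+-5=3, 8+2=10, 8+6=14
a = 9: 9+-5=4, 9+2=11, 9+6=15
a = 11: 11+-5=6, 11+2=13, 11+6=17
Collecting distinct sums: A + B = {-7, 0, 3, 4, 6, 7, 10, 11, 13, 14, 15, 17}
|A + B| = 12

A + B = {-7, 0, 3, 4, 6, 7, 10, 11, 13, 14, 15, 17}


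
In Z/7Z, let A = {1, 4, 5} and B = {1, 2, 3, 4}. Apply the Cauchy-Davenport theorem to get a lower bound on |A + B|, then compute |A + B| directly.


Cauchy-Davenport: |A + B| ≥ min(p, |A| + |B| - 1) for A, B nonempty in Z/pZ.
|A| = 3, |B| = 4, p = 7.
CD lower bound = min(7, 3 + 4 - 1) = min(7, 6) = 6.
Compute A + B mod 7 directly:
a = 1: 1+1=2, 1+2=3, 1+3=4, 1+4=5
a = 4: 4+1=5, 4+2=6, 4+3=0, 4+4=1
a = 5: 5+1=6, 5+2=0, 5+3=1, 5+4=2
A + B = {0, 1, 2, 3, 4, 5, 6}, so |A + B| = 7.
Verify: 7 ≥ 6? Yes ✓.

CD lower bound = 6, actual |A + B| = 7.


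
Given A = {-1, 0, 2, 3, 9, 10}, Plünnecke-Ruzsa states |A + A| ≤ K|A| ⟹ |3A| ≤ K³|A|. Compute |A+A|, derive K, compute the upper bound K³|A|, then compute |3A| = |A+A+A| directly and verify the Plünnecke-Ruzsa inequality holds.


|A| = 6.
Step 1: Compute A + A by enumerating all 36 pairs.
A + A = {-2, -1, 0, 1, 2, 3, 4, 5, 6, 8, 9, 10, 11, 12, 13, 18, 19, 20}, so |A + A| = 18.
Step 2: Doubling constant K = |A + A|/|A| = 18/6 = 18/6 ≈ 3.0000.
Step 3: Plünnecke-Ruzsa gives |3A| ≤ K³·|A| = (3.0000)³ · 6 ≈ 162.0000.
Step 4: Compute 3A = A + A + A directly by enumerating all triples (a,b,c) ∈ A³; |3A| = 31.
Step 5: Check 31 ≤ 162.0000? Yes ✓.

K = 18/6, Plünnecke-Ruzsa bound K³|A| ≈ 162.0000, |3A| = 31, inequality holds.


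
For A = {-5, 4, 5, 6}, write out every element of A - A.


A - A = {a - a' : a, a' ∈ A}.
Compute a - a' for each ordered pair (a, a'):
a = -5: -5--5=0, -5-4=-9, -5-5=-10, -5-6=-11
a = 4: 4--5=9, 4-4=0, 4-5=-1, 4-6=-2
a = 5: 5--5=10, 5-4=1, 5-5=0, 5-6=-1
a = 6: 6--5=11, 6-4=2, 6-5=1, 6-6=0
Collecting distinct values (and noting 0 appears from a-a):
A - A = {-11, -10, -9, -2, -1, 0, 1, 2, 9, 10, 11}
|A - A| = 11

A - A = {-11, -10, -9, -2, -1, 0, 1, 2, 9, 10, 11}


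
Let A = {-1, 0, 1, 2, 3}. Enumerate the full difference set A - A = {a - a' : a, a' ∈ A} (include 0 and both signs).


A - A = {a - a' : a, a' ∈ A}.
Compute a - a' for each ordered pair (a, a'):
a = -1: -1--1=0, -1-0=-1, -1-1=-2, -1-2=-3, -1-3=-4
a = 0: 0--1=1, 0-0=0, 0-1=-1, 0-2=-2, 0-3=-3
a = 1: 1--1=2, 1-0=1, 1-1=0, 1-2=-1, 1-3=-2
a = 2: 2--1=3, 2-0=2, 2-1=1, 2-2=0, 2-3=-1
a = 3: 3--1=4, 3-0=3, 3-1=2, 3-2=1, 3-3=0
Collecting distinct values (and noting 0 appears from a-a):
A - A = {-4, -3, -2, -1, 0, 1, 2, 3, 4}
|A - A| = 9

A - A = {-4, -3, -2, -1, 0, 1, 2, 3, 4}


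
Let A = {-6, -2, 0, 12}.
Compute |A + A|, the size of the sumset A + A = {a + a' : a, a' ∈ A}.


A + A = {a + a' : a, a' ∈ A}; |A| = 4.
General bounds: 2|A| - 1 ≤ |A + A| ≤ |A|(|A|+1)/2, i.e. 7 ≤ |A + A| ≤ 10.
Lower bound 2|A|-1 is attained iff A is an arithmetic progression.
Enumerate sums a + a' for a ≤ a' (symmetric, so this suffices):
a = -6: -6+-6=-12, -6+-2=-8, -6+0=-6, -6+12=6
a = -2: -2+-2=-4, -2+0=-2, -2+12=10
a = 0: 0+0=0, 0+12=12
a = 12: 12+12=24
Distinct sums: {-12, -8, -6, -4, -2, 0, 6, 10, 12, 24}
|A + A| = 10

|A + A| = 10


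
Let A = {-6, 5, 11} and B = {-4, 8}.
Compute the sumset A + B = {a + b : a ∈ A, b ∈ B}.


A + B = {a + b : a ∈ A, b ∈ B}.
Enumerate all |A|·|B| = 3·2 = 6 pairs (a, b) and collect distinct sums.
a = -6: -6+-4=-10, -6+8=2
a = 5: 5+-4=1, 5+8=13
a = 11: 11+-4=7, 11+8=19
Collecting distinct sums: A + B = {-10, 1, 2, 7, 13, 19}
|A + B| = 6

A + B = {-10, 1, 2, 7, 13, 19}


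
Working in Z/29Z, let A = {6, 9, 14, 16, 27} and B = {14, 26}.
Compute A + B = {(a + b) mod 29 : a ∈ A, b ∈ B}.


Work in Z/29Z: reduce every sum a + b modulo 29.
Enumerate all 10 pairs:
a = 6: 6+14=20, 6+26=3
a = 9: 9+14=23, 9+26=6
a = 14: 14+14=28, 14+26=11
a = 16: 16+14=1, 16+26=13
a = 27: 27+14=12, 27+26=24
Distinct residues collected: {1, 3, 6, 11, 12, 13, 20, 23, 24, 28}
|A + B| = 10 (out of 29 total residues).

A + B = {1, 3, 6, 11, 12, 13, 20, 23, 24, 28}


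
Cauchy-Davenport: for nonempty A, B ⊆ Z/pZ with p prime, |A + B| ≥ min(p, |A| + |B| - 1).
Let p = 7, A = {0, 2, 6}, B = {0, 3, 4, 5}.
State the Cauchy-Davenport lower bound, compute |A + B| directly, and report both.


Cauchy-Davenport: |A + B| ≥ min(p, |A| + |B| - 1) for A, B nonempty in Z/pZ.
|A| = 3, |B| = 4, p = 7.
CD lower bound = min(7, 3 + 4 - 1) = min(7, 6) = 6.
Compute A + B mod 7 directly:
a = 0: 0+0=0, 0+3=3, 0+4=4, 0+5=5
a = 2: 2+0=2, 2+3=5, 2+4=6, 2+5=0
a = 6: 6+0=6, 6+3=2, 6+4=3, 6+5=4
A + B = {0, 2, 3, 4, 5, 6}, so |A + B| = 6.
Verify: 6 ≥ 6? Yes ✓.

CD lower bound = 6, actual |A + B| = 6.


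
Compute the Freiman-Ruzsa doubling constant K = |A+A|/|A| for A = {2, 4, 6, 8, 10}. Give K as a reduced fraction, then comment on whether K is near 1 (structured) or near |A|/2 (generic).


|A| = 5.
Compute A + A by enumerating all 25 pairs.
A + A = {4, 6, 8, 10, 12, 14, 16, 18, 20}, so |A + A| = 9.
K = |A + A| / |A| = 9/5 (already in lowest terms) ≈ 1.8000.
Reference: AP of size 5 gives K = 9/5 ≈ 1.8000; a fully generic set of size 5 gives K ≈ 3.0000.

|A| = 5, |A + A| = 9, K = 9/5.


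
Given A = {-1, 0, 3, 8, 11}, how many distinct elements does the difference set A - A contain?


A - A = {a - a' : a, a' ∈ A}; |A| = 5.
Bounds: 2|A|-1 ≤ |A - A| ≤ |A|² - |A| + 1, i.e. 9 ≤ |A - A| ≤ 21.
Note: 0 ∈ A - A always (from a - a). The set is symmetric: if d ∈ A - A then -d ∈ A - A.
Enumerate nonzero differences d = a - a' with a > a' (then include -d):
Positive differences: {1, 3, 4, 5, 8, 9, 11, 12}
Full difference set: {0} ∪ (positive diffs) ∪ (negative diffs).
|A - A| = 1 + 2·8 = 17 (matches direct enumeration: 17).

|A - A| = 17


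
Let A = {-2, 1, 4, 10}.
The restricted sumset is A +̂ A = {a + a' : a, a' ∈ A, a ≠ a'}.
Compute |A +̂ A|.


Restricted sumset: A +̂ A = {a + a' : a ∈ A, a' ∈ A, a ≠ a'}.
Equivalently, take A + A and drop any sum 2a that is achievable ONLY as a + a for a ∈ A (i.e. sums representable only with equal summands).
Enumerate pairs (a, a') with a < a' (symmetric, so each unordered pair gives one sum; this covers all a ≠ a'):
  -2 + 1 = -1
  -2 + 4 = 2
  -2 + 10 = 8
  1 + 4 = 5
  1 + 10 = 11
  4 + 10 = 14
Collected distinct sums: {-1, 2, 5, 8, 11, 14}
|A +̂ A| = 6
(Reference bound: |A +̂ A| ≥ 2|A| - 3 for |A| ≥ 2, with |A| = 4 giving ≥ 5.)

|A +̂ A| = 6


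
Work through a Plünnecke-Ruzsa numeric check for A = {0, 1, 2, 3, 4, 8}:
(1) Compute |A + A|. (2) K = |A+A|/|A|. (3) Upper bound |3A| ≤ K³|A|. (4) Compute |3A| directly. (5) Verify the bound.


|A| = 6.
Step 1: Compute A + A by enumerating all 36 pairs.
A + A = {0, 1, 2, 3, 4, 5, 6, 7, 8, 9, 10, 11, 12, 16}, so |A + A| = 14.
Step 2: Doubling constant K = |A + A|/|A| = 14/6 = 14/6 ≈ 2.3333.
Step 3: Plünnecke-Ruzsa gives |3A| ≤ K³·|A| = (2.3333)³ · 6 ≈ 76.2222.
Step 4: Compute 3A = A + A + A directly by enumerating all triples (a,b,c) ∈ A³; |3A| = 22.
Step 5: Check 22 ≤ 76.2222? Yes ✓.

K = 14/6, Plünnecke-Ruzsa bound K³|A| ≈ 76.2222, |3A| = 22, inequality holds.


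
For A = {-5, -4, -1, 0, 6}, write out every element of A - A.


A - A = {a - a' : a, a' ∈ A}.
Compute a - a' for each ordered pair (a, a'):
a = -5: -5--5=0, -5--4=-1, -5--1=-4, -5-0=-5, -5-6=-11
a = -4: -4--5=1, -4--4=0, -4--1=-3, -4-0=-4, -4-6=-10
a = -1: -1--5=4, -1--4=3, -1--1=0, -1-0=-1, -1-6=-7
a = 0: 0--5=5, 0--4=4, 0--1=1, 0-0=0, 0-6=-6
a = 6: 6--5=11, 6--4=10, 6--1=7, 6-0=6, 6-6=0
Collecting distinct values (and noting 0 appears from a-a):
A - A = {-11, -10, -7, -6, -5, -4, -3, -1, 0, 1, 3, 4, 5, 6, 7, 10, 11}
|A - A| = 17

A - A = {-11, -10, -7, -6, -5, -4, -3, -1, 0, 1, 3, 4, 5, 6, 7, 10, 11}


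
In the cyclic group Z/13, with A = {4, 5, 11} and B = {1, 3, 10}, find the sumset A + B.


Work in Z/13Z: reduce every sum a + b modulo 13.
Enumerate all 9 pairs:
a = 4: 4+1=5, 4+3=7, 4+10=1
a = 5: 5+1=6, 5+3=8, 5+10=2
a = 11: 11+1=12, 11+3=1, 11+10=8
Distinct residues collected: {1, 2, 5, 6, 7, 8, 12}
|A + B| = 7 (out of 13 total residues).

A + B = {1, 2, 5, 6, 7, 8, 12}


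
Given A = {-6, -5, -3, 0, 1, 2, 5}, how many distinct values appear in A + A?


A + A = {a + a' : a, a' ∈ A}; |A| = 7.
General bounds: 2|A| - 1 ≤ |A + A| ≤ |A|(|A|+1)/2, i.e. 13 ≤ |A + A| ≤ 28.
Lower bound 2|A|-1 is attained iff A is an arithmetic progression.
Enumerate sums a + a' for a ≤ a' (symmetric, so this suffices):
a = -6: -6+-6=-12, -6+-5=-11, -6+-3=-9, -6+0=-6, -6+1=-5, -6+2=-4, -6+5=-1
a = -5: -5+-5=-10, -5+-3=-8, -5+0=-5, -5+1=-4, -5+2=-3, -5+5=0
a = -3: -3+-3=-6, -3+0=-3, -3+1=-2, -3+2=-1, -3+5=2
a = 0: 0+0=0, 0+1=1, 0+2=2, 0+5=5
a = 1: 1+1=2, 1+2=3, 1+5=6
a = 2: 2+2=4, 2+5=7
a = 5: 5+5=10
Distinct sums: {-12, -11, -10, -9, -8, -6, -5, -4, -3, -2, -1, 0, 1, 2, 3, 4, 5, 6, 7, 10}
|A + A| = 20

|A + A| = 20


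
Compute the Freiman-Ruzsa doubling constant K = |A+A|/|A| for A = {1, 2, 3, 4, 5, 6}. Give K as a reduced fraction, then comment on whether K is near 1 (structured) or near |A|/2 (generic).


|A| = 6.
Compute A + A by enumerating all 36 pairs.
A + A = {2, 3, 4, 5, 6, 7, 8, 9, 10, 11, 12}, so |A + A| = 11.
K = |A + A| / |A| = 11/6 (already in lowest terms) ≈ 1.8333.
Reference: AP of size 6 gives K = 11/6 ≈ 1.8333; a fully generic set of size 6 gives K ≈ 3.5000.

|A| = 6, |A + A| = 11, K = 11/6.
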